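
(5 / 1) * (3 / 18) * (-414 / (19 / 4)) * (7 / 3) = -3220 / 19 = -169.47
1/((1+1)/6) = 3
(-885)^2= 783225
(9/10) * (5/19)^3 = 0.02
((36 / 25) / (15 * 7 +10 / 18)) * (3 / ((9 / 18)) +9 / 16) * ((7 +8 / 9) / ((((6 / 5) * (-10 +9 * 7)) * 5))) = 4473 / 2014000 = 0.00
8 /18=4 /9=0.44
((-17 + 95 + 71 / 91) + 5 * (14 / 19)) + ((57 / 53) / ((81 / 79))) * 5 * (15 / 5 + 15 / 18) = 1522651801 / 14845194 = 102.57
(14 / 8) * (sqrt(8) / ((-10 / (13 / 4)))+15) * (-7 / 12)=-245 / 16+637 * sqrt(2) / 960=-14.37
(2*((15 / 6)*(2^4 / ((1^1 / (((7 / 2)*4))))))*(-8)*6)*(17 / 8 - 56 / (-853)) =-100457280 / 853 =-117769.38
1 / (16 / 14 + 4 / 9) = 63 / 100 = 0.63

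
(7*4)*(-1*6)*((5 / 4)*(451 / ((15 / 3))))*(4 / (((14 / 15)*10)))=-8118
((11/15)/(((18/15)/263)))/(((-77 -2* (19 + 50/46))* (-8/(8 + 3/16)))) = 792419/564480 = 1.40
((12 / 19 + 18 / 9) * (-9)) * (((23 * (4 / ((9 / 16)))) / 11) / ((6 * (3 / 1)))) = -19.56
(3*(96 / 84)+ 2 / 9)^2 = 52900 / 3969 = 13.33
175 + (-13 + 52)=214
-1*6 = -6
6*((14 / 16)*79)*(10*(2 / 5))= 1659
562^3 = 177504328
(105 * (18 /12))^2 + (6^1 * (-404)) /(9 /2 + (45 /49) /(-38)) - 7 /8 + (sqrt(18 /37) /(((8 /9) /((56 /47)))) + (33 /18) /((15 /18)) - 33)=189 * sqrt(74) /1739 + 1346385467 /55560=24233.93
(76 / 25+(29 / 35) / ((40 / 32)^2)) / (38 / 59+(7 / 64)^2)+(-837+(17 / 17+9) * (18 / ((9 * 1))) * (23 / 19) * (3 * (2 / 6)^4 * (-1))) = -59240948385257 / 71164193625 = -832.45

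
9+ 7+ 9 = 25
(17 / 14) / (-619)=-17 / 8666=-0.00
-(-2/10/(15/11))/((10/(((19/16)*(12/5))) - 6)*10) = -209/35500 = -0.01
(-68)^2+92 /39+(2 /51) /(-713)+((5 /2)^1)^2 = 2919896341 /630292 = 4632.61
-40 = -40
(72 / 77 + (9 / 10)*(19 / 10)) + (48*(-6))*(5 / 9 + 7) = -16734833 / 7700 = -2173.35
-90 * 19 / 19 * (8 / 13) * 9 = -6480 / 13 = -498.46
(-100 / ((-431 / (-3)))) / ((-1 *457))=300 / 196967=0.00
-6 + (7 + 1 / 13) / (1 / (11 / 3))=778 / 39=19.95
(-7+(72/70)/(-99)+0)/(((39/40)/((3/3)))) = -21592/3003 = -7.19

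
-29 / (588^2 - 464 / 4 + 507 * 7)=-29 / 349177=-0.00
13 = 13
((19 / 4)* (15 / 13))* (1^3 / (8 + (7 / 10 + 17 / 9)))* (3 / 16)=38475 / 396448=0.10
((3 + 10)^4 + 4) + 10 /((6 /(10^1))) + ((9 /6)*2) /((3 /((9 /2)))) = 28586.17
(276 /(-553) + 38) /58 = 10369 /16037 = 0.65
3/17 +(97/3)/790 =8759/40290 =0.22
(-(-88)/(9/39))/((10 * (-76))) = -143/285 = -0.50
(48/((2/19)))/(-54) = -8.44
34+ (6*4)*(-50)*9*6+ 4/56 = -906723/14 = -64765.93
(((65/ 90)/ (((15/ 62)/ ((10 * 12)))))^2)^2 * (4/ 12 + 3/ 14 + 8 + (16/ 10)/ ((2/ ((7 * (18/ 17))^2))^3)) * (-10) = -18162040549517414645908713472/ 3325698394389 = -5461120761930716.04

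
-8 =-8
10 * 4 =40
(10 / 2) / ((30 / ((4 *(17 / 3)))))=34 / 9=3.78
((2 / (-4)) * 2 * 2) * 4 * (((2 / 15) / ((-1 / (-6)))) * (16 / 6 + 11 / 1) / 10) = -656 / 75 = -8.75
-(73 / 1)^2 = -5329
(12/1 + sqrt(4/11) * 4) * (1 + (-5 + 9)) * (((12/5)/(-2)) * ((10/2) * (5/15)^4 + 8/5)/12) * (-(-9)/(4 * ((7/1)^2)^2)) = -673/72030 - 673 * sqrt(11)/1188495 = -0.01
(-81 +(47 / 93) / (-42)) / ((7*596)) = -0.02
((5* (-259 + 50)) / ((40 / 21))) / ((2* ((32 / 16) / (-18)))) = 39501 / 16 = 2468.81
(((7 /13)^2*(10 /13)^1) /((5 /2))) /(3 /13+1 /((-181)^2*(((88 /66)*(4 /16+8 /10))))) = 22474046 /58139887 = 0.39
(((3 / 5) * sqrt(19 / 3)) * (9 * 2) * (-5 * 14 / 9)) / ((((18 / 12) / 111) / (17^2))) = -598808 * sqrt(57) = -4520901.26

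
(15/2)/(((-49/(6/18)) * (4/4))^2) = 0.00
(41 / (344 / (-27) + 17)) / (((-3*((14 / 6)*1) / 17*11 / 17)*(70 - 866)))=319923 / 7048580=0.05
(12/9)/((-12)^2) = 1/108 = 0.01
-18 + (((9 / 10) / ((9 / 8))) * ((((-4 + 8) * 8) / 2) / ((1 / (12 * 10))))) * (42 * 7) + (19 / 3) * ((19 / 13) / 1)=17611435 / 39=451575.26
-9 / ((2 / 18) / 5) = -405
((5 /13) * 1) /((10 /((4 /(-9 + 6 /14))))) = -0.02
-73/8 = -9.12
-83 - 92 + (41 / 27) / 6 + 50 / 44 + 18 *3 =-106573 / 891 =-119.61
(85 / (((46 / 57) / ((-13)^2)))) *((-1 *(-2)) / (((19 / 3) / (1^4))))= 129285 / 23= 5621.09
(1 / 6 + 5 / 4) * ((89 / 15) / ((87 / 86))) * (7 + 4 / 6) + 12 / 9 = 65.04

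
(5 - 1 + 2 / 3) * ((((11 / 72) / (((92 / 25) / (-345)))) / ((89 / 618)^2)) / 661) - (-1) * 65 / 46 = -1667915845 / 481691852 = -3.46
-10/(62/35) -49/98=-381/62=-6.15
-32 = -32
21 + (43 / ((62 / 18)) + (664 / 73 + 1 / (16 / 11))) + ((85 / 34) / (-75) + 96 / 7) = 216507997 / 3801840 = 56.95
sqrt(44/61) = 2 *sqrt(671)/61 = 0.85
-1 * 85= -85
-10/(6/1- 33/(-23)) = -230/171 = -1.35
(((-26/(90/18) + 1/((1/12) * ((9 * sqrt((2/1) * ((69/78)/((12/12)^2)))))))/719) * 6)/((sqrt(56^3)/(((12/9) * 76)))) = -494 * sqrt(14)/176155 + 76 * sqrt(4186)/2430939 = -0.01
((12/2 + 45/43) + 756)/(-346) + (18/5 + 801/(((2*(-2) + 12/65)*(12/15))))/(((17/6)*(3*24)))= -8716566237/2509025920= -3.47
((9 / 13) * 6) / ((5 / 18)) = 972 / 65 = 14.95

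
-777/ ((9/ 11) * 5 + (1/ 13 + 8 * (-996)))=111111/ 1138828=0.10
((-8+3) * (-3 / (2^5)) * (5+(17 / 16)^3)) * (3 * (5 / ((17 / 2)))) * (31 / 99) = 19679575 / 12255232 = 1.61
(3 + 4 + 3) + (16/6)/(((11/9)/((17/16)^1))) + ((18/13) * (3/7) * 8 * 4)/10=142313/10010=14.22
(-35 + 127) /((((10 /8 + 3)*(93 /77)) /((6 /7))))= 8096 /527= 15.36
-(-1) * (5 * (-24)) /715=-24 /143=-0.17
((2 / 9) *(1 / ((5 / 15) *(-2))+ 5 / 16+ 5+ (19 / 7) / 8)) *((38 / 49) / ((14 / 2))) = 2945 / 28812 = 0.10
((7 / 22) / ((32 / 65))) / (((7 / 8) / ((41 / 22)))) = 2665 / 1936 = 1.38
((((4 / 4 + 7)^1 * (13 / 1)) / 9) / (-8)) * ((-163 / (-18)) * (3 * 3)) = -2119 / 18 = -117.72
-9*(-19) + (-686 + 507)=-8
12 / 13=0.92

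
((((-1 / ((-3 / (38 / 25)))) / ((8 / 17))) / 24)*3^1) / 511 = 323 / 1226400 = 0.00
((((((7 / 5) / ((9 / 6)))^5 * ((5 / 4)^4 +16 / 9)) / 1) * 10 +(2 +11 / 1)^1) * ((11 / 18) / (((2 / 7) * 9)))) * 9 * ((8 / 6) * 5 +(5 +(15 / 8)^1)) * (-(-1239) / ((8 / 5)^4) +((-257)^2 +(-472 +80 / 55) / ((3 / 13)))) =185143904678928265343 / 2321901158400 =79738064.65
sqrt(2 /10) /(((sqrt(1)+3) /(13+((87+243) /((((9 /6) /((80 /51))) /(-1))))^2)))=309793813 * sqrt(5) /52020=13316.42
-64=-64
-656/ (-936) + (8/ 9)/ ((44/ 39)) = 1916/ 1287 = 1.49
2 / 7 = 0.29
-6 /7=-0.86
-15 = -15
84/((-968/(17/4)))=-357/968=-0.37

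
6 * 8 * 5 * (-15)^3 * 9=-7290000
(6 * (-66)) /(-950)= 198 /475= 0.42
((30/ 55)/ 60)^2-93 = -1125299/ 12100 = -93.00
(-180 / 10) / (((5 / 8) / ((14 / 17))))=-2016 / 85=-23.72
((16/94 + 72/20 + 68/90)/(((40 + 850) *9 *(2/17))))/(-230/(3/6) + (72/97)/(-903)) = -1187763157/113765277300300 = -0.00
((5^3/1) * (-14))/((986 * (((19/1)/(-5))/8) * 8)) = 4375/9367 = 0.47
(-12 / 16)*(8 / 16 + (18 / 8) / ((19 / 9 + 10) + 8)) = -1329 / 2896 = -0.46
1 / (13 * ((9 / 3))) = 1 / 39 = 0.03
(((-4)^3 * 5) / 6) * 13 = -2080 / 3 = -693.33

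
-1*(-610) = 610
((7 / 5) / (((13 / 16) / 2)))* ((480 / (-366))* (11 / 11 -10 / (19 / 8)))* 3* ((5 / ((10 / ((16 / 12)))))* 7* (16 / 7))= 114688 / 247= 464.32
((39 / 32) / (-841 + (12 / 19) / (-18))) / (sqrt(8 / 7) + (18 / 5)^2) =-0.00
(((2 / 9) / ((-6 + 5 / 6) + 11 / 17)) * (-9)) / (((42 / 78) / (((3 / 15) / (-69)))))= -884 / 371105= -0.00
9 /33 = 3 /11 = 0.27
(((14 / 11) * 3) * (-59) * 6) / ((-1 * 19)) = 14868 / 209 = 71.14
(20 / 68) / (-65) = -1 / 221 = -0.00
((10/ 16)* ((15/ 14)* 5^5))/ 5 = 46875/ 112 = 418.53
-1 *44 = -44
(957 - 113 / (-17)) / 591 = 16382 / 10047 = 1.63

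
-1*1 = -1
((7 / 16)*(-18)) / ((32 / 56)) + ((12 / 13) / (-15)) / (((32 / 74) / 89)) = -55009 / 2080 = -26.45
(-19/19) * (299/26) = -23/2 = -11.50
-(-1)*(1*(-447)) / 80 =-447 / 80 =-5.59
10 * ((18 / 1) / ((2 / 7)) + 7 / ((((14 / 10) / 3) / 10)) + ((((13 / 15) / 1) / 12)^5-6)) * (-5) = -39114057971293 / 3779136000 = -10350.00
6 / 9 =2 / 3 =0.67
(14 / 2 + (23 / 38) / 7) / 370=377 / 19684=0.02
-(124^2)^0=-1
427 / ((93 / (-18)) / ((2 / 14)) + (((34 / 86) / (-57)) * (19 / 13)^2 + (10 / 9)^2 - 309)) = -502687458 / 404912881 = -1.24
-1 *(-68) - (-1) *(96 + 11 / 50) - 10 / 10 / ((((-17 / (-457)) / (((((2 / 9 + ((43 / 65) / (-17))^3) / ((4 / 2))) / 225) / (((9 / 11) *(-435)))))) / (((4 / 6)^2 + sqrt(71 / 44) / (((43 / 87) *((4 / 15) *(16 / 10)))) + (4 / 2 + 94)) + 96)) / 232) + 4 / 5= 35753276601811 *sqrt(781) / 19173459110130000 + 18813224911945526069 / 112867019470968750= 166.74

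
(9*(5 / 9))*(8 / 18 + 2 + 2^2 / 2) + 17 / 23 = 4753 / 207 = 22.96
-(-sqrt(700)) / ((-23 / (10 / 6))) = -50 * sqrt(7) / 69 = -1.92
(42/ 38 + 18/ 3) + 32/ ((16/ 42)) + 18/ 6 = 1788/ 19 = 94.11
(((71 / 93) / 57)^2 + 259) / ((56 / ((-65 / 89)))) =-3.38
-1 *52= -52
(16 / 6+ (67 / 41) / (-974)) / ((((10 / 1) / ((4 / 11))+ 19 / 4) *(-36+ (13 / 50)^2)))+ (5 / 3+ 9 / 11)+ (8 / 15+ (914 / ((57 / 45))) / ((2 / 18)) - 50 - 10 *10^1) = 4604158836828880346 / 725381220172455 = 6347.23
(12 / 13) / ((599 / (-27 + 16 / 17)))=-5316 / 132379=-0.04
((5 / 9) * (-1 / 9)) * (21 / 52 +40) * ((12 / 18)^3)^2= -168080 / 767637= -0.22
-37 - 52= -89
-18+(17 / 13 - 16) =-425 / 13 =-32.69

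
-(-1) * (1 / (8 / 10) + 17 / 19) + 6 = 619 / 76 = 8.14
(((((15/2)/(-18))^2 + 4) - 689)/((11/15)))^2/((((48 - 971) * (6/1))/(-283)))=568626416875/12759552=44564.76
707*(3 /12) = 707 /4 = 176.75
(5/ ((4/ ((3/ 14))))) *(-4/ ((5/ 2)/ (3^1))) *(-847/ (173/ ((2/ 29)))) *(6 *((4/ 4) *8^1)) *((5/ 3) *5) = 871200/ 5017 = 173.65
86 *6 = 516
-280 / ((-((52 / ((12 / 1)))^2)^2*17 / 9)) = 204120 / 485537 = 0.42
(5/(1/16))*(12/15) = 64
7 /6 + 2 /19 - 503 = -57197 /114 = -501.73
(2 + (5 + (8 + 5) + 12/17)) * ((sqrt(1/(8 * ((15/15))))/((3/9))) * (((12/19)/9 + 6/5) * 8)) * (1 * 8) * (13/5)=26504192 * sqrt(2)/8075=4641.81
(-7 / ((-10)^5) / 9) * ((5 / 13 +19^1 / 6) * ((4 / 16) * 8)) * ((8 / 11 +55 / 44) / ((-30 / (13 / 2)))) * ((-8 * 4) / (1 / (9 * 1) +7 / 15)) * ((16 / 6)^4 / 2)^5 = 63310477661667590144 / 4674470337590625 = 13543.88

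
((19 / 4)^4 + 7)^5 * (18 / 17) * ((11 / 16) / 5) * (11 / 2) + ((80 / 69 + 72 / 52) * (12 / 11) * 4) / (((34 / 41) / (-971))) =144151619475405753086460555914473 / 4918159491507159040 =29310074169886.43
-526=-526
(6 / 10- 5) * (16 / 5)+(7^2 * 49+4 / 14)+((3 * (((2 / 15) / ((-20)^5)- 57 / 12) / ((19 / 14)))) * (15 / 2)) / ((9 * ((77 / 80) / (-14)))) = 110360458849 / 43890000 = 2514.48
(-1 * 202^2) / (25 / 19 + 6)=-775276 / 139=-5577.53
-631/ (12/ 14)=-4417/ 6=-736.17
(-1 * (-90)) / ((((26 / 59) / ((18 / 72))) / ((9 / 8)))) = 23895 / 416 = 57.44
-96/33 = -32/11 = -2.91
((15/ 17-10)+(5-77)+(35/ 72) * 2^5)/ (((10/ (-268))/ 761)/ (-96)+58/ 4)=-4676119744/ 1034191209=-4.52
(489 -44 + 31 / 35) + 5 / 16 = 249871 / 560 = 446.20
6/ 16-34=-269/ 8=-33.62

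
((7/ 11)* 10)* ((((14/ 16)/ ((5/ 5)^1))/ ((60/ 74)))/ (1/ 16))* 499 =1809374/ 33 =54829.52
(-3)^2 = 9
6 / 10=3 / 5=0.60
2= 2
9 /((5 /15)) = 27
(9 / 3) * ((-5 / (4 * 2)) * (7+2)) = -135 / 8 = -16.88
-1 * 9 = -9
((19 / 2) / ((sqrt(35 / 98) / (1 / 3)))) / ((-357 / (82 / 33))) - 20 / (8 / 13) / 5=-6.54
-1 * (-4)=4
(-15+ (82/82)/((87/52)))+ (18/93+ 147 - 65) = 182833/2697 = 67.79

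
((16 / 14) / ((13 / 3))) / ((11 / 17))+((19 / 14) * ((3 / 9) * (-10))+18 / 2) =14666 / 3003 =4.88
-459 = -459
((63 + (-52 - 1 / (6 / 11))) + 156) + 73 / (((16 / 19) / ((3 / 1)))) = 20411 / 48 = 425.23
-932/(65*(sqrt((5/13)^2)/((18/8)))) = -83.88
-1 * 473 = -473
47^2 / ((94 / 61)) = 2867 / 2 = 1433.50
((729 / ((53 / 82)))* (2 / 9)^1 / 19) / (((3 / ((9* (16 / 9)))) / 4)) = 283392 / 1007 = 281.42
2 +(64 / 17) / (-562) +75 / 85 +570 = 2736627 / 4777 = 572.88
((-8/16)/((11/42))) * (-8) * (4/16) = 42/11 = 3.82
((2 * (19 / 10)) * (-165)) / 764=-627 / 764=-0.82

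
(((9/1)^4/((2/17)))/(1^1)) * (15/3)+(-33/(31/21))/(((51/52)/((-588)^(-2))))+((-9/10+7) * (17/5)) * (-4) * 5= 3019732168067/10845660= 278427.70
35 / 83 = 0.42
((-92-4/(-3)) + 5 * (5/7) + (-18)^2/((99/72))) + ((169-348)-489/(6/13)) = -503561/462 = -1089.96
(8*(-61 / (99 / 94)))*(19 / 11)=-871568 / 1089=-800.34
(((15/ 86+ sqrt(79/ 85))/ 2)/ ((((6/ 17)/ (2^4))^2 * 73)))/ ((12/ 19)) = 109820/ 28251+ 2584 * sqrt(6715)/ 9855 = 25.37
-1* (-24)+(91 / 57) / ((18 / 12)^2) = 12676 / 513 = 24.71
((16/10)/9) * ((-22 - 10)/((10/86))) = -11008/225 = -48.92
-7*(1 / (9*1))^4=-7 / 6561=-0.00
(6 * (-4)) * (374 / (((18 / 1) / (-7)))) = 3490.67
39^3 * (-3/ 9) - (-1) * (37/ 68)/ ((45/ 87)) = -20167387/ 1020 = -19771.95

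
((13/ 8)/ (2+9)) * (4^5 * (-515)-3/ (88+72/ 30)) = -3098767555/ 39776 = -77905.46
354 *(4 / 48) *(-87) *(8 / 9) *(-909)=2073732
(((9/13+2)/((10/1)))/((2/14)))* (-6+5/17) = -4753/442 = -10.75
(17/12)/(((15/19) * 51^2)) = 19/27540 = 0.00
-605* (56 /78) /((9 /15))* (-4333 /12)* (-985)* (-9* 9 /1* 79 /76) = 21418876392375 /988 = 21679024688.64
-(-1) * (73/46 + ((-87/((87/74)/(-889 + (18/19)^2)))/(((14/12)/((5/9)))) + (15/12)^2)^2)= 331447837302087555359/338392551168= 979477344.16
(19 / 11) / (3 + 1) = 19 / 44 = 0.43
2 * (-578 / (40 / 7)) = -2023 / 10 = -202.30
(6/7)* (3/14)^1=9/49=0.18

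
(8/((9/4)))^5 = 33554432/59049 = 568.25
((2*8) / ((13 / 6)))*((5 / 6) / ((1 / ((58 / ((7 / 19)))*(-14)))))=-176320 / 13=-13563.08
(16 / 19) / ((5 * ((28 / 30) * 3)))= 8 / 133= 0.06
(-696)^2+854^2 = 1213732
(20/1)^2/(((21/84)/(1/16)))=100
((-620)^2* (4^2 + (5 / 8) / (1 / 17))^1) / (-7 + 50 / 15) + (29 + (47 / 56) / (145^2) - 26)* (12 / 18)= -2791266.18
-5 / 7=-0.71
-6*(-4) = 24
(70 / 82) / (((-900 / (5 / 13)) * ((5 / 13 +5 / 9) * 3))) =-7 / 54120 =-0.00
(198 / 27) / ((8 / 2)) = 11 / 6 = 1.83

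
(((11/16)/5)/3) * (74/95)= 0.04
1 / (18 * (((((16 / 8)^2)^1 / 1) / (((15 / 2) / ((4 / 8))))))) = 5 / 24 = 0.21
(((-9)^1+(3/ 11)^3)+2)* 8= -55.84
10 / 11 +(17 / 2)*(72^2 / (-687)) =-63.23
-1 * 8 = -8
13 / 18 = 0.72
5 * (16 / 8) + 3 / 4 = 43 / 4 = 10.75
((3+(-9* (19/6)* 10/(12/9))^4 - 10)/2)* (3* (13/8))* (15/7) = 312622566067305/28672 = 10903409809.83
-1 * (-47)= 47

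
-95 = -95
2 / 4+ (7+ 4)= 23 / 2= 11.50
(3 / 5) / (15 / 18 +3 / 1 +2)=18 / 175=0.10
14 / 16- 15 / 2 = -53 / 8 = -6.62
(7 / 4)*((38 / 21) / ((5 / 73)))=46.23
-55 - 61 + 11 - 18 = -123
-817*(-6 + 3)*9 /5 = 22059 /5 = 4411.80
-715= -715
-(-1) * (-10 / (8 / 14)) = -35 / 2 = -17.50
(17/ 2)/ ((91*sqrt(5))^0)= 17/ 2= 8.50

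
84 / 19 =4.42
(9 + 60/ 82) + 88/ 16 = 1249/ 82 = 15.23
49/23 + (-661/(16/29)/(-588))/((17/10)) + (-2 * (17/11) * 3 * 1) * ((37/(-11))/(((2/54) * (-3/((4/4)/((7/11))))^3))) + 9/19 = -28676905633/244622112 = -117.23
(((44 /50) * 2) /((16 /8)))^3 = 10648 /15625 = 0.68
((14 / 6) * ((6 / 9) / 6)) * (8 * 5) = 280 / 27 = 10.37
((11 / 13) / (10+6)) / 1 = 0.05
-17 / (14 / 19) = -323 / 14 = -23.07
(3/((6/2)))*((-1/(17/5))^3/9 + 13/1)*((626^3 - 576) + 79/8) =140980865279923/44217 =3188386034.33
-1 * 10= -10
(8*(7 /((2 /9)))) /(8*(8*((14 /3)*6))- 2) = 126 /895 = 0.14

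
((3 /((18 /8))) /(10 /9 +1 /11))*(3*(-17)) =-396 /7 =-56.57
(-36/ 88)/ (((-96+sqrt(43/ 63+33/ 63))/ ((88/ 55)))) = 54 * sqrt(133)/ 7982315+54432/ 7982315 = 0.01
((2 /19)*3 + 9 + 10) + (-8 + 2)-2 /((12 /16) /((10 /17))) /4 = 12523 /969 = 12.92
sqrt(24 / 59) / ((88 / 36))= 9*sqrt(354) / 649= 0.26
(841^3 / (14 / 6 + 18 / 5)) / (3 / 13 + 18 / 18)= 115990547595 / 1424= 81454036.23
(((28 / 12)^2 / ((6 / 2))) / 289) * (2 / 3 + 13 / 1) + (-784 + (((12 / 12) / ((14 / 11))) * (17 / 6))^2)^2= 107808769318209 / 177635584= 606909.76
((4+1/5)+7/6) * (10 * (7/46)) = 49/6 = 8.17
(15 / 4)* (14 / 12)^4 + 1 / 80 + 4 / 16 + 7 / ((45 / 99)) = 195349 / 8640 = 22.61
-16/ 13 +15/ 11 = 19/ 143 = 0.13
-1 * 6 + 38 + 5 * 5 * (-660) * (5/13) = -6314.15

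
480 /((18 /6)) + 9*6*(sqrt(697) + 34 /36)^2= 102*sqrt(697) + 227077 /6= 40539.04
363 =363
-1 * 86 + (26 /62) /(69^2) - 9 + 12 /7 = -93.29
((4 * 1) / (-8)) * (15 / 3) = -5 / 2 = -2.50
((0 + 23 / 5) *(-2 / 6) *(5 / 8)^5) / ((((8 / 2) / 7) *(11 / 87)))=-2918125 / 1441792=-2.02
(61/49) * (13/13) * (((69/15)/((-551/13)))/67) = -18239/9044665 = -0.00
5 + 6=11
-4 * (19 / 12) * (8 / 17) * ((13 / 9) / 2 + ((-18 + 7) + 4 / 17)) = 233548 / 7803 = 29.93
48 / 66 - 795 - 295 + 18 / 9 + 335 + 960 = 2285 / 11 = 207.73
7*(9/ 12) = 21/ 4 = 5.25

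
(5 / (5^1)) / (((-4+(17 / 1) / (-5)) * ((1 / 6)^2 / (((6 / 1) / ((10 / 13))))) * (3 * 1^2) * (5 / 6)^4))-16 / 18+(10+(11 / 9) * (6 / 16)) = -27736891 / 1665000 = -16.66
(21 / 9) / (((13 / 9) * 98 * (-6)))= -1 / 364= -0.00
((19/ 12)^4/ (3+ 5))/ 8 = 130321/ 1327104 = 0.10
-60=-60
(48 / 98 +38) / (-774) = -943 / 18963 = -0.05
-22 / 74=-11 / 37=-0.30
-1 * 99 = -99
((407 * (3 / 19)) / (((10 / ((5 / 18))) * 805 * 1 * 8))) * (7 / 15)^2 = 2849 / 47196000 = 0.00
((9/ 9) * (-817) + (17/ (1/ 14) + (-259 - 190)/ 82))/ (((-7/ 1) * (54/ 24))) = 95854/ 2583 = 37.11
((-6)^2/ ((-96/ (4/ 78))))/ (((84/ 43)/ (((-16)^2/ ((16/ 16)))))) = -688/ 273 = -2.52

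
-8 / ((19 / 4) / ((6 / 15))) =-0.67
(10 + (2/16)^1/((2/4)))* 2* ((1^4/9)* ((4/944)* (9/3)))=41/1416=0.03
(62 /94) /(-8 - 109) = -31 /5499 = -0.01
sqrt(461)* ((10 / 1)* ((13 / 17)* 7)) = 910* sqrt(461) / 17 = 1149.33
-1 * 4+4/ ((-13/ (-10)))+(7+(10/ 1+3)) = 248/ 13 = 19.08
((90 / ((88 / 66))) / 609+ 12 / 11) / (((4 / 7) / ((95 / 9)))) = 169955 / 7656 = 22.20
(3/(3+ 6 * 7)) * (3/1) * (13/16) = 13/80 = 0.16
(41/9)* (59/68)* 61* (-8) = -295118/153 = -1928.88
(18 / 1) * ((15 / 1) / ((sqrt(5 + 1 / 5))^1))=118.40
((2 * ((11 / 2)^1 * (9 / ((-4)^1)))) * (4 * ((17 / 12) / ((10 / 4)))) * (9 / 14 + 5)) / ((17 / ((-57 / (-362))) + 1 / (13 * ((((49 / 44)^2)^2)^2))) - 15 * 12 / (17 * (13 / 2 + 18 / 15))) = -29155491511407652630239 / 9819890258218463894360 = -2.97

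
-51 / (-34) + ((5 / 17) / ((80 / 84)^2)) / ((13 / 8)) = 1878 / 1105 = 1.70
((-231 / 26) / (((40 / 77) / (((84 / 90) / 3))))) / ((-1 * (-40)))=-41503 / 312000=-0.13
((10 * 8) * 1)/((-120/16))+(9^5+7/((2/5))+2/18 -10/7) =7440869/126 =59054.52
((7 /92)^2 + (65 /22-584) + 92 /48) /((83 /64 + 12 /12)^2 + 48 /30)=-207047683840 /2458172541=-84.23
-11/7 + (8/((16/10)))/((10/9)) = 41/14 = 2.93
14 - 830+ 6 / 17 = -13866 / 17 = -815.65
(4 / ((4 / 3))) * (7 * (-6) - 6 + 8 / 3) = -136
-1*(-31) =31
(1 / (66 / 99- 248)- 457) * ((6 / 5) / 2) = -1017291 / 3710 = -274.20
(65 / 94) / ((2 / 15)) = 975 / 188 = 5.19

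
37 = 37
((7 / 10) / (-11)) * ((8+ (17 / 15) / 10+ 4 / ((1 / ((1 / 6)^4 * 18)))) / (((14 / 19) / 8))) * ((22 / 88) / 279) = -0.01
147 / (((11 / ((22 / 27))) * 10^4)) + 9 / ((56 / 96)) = 15.43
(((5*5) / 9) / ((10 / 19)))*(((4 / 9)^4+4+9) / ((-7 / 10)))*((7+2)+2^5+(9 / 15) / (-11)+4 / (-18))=-163827190490 / 40920957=-4003.50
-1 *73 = -73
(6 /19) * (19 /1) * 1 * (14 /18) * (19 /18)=133 /27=4.93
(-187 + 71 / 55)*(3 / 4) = -15321 / 110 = -139.28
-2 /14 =-1 /7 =-0.14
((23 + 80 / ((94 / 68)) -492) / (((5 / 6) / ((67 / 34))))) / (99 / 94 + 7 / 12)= -46607076 / 78455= -594.06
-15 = -15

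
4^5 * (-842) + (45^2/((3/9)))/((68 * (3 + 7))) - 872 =-863071.07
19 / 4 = 4.75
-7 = -7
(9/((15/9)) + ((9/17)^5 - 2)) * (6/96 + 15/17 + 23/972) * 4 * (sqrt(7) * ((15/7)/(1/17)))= 111719042015 * sqrt(7)/230016834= 1285.04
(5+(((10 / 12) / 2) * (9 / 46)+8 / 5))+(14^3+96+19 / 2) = 2627687 / 920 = 2856.18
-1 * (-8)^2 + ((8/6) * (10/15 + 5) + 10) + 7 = -355/9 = -39.44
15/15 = 1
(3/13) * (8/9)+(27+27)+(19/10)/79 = 1670801/30810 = 54.23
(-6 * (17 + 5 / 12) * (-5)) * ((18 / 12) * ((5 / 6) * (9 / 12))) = 489.84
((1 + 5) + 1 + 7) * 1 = 14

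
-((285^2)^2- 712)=-6597499913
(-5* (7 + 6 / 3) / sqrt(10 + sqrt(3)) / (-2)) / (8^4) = 45 / (8192* sqrt(sqrt(3) + 10)) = 0.00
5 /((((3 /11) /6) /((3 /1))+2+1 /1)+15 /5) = 330 /397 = 0.83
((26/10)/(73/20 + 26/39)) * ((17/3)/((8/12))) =1326/259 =5.12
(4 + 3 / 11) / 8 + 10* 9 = 7967 / 88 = 90.53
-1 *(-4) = 4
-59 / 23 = -2.57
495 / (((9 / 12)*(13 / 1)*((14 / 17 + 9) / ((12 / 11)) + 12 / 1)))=26928 / 11141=2.42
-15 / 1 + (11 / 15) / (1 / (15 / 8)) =-109 / 8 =-13.62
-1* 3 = -3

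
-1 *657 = -657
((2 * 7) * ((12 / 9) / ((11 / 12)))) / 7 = 32 / 11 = 2.91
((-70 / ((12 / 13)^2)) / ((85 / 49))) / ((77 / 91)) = -753571 / 13464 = -55.97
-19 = -19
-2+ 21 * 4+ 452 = 534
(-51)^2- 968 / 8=2480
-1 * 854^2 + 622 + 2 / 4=-1457387 / 2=-728693.50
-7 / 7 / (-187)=1 / 187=0.01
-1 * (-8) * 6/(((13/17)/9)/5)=2824.62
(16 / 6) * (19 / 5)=152 / 15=10.13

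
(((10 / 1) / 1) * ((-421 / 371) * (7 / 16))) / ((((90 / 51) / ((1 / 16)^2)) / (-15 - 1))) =7157 / 40704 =0.18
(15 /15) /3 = 1 /3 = 0.33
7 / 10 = 0.70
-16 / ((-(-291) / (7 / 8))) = -14 / 291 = -0.05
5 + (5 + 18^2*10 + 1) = 3251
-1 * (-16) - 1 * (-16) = 32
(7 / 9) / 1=7 / 9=0.78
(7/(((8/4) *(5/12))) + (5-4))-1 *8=7/5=1.40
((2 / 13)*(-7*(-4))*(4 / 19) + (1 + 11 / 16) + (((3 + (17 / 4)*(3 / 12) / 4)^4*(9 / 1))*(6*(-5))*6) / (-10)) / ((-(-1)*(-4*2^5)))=-38179326953191 / 265214230528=-143.96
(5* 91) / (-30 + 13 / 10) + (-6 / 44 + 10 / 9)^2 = -23955391 / 1607364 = -14.90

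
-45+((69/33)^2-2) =-5158/121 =-42.63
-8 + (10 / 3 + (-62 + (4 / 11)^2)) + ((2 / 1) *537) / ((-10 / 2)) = -281.33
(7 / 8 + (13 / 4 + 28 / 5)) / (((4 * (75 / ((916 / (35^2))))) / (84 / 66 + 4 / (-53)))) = 31089269 / 1071262500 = 0.03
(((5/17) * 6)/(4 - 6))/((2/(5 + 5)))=-75/17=-4.41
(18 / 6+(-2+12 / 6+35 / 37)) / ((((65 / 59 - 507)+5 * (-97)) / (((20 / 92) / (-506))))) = 0.00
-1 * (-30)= 30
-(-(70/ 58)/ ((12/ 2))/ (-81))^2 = -0.00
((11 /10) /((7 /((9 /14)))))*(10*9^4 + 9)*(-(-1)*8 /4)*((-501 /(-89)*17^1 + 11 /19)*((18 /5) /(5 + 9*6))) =9518467854258 /122217025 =77881.69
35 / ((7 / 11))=55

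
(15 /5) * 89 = 267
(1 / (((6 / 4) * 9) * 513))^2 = 4 / 191850201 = 0.00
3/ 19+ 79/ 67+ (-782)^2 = 778471754/ 1273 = 611525.34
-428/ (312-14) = -214/ 149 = -1.44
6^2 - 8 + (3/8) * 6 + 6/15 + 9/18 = 31.15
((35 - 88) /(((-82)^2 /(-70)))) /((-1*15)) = -371 /10086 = -0.04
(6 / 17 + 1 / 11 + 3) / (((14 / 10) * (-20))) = -23 / 187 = -0.12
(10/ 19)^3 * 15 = 15000/ 6859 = 2.19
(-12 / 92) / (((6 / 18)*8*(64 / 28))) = -63 / 2944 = -0.02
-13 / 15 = -0.87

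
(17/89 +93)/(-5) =-8294/445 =-18.64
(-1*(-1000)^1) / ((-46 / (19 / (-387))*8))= 2375 / 17802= 0.13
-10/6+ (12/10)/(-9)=-9/5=-1.80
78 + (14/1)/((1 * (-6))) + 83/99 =7574/99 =76.51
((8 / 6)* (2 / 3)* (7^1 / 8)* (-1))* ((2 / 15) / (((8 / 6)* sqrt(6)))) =-0.03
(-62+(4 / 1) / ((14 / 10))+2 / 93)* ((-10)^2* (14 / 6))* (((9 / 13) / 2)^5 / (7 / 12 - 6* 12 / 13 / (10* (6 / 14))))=47347456500 / 489621223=96.70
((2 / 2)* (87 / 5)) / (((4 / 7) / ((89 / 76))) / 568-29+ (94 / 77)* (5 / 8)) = -169323924 / 274773355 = -0.62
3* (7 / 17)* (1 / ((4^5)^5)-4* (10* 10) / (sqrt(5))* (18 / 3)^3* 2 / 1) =21 / 19140298416324608-725760* sqrt(5) / 17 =-95461.69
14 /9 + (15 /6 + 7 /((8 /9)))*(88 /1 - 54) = 12755 /36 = 354.31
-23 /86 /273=-23 /23478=-0.00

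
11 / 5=2.20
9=9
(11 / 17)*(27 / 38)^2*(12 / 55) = 2187 / 30685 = 0.07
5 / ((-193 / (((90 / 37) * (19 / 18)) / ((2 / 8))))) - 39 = -39.27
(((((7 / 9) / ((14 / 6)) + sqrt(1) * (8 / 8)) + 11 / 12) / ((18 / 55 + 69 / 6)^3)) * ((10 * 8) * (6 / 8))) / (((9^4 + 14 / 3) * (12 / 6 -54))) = -134763750 / 563865245163961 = -0.00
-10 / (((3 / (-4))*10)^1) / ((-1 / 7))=-28 / 3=-9.33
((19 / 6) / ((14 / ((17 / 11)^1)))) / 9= 323 / 8316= 0.04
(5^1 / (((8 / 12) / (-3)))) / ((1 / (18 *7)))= -2835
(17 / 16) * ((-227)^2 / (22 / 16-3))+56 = -874537 / 26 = -33636.04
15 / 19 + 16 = 319 / 19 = 16.79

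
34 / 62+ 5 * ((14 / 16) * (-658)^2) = 117441519 / 62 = 1894218.05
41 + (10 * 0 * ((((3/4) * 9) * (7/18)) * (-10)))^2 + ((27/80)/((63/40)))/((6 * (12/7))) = 1969/48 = 41.02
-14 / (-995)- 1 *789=-785041 / 995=-788.99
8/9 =0.89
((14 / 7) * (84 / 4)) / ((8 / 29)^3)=512169 / 256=2000.66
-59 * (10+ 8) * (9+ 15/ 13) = -140184/ 13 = -10783.38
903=903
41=41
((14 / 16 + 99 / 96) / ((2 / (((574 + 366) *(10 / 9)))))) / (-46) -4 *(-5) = -5435 / 3312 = -1.64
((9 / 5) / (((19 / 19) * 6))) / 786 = 1 / 2620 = 0.00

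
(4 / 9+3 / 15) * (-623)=-401.49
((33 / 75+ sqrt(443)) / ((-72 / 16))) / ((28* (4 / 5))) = -5* sqrt(443) / 504 - 11 / 2520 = -0.21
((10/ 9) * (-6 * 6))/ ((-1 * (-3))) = -40/ 3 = -13.33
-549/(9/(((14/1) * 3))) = -2562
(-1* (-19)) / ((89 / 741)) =14079 / 89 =158.19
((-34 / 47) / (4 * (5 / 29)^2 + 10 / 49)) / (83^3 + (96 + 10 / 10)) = -700553 / 178876736940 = -0.00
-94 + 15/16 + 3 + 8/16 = -1433/16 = -89.56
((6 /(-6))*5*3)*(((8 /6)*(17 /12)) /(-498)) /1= 85 /1494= 0.06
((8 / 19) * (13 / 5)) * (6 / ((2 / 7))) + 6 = 2754 / 95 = 28.99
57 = 57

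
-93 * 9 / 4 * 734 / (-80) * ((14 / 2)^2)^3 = 36139302171 / 160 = 225870638.57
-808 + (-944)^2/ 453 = 525112/ 453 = 1159.19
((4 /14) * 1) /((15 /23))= 46 /105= 0.44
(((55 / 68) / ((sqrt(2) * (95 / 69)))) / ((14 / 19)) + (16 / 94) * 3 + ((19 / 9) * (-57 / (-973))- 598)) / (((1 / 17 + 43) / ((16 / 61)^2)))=-89166377408 / 93420612999 + 1012 * sqrt(2) / 1588867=-0.95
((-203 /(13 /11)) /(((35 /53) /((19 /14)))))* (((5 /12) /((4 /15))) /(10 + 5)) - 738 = -6768401 /8736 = -774.77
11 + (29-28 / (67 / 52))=1224 / 67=18.27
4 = 4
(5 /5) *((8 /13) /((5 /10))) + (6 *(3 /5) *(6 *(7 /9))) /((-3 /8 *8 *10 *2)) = 309 /325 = 0.95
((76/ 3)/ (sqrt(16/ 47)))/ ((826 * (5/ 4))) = 38 * sqrt(47)/ 6195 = 0.04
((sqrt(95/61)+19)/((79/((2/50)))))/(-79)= -19/156025 - sqrt(5795)/9517525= -0.00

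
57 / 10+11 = 167 / 10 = 16.70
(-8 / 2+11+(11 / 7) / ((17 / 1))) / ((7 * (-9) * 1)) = -844 / 7497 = -0.11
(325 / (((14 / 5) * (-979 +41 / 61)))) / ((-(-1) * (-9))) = 99125 / 7519428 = 0.01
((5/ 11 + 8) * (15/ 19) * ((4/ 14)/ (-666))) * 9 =-1395/ 54131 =-0.03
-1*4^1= -4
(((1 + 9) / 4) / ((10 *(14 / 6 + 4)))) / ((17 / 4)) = 3 / 323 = 0.01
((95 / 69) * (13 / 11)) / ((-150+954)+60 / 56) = 1330 / 658053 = 0.00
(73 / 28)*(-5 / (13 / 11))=-4015 / 364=-11.03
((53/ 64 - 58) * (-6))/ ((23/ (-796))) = -2184423/ 184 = -11871.86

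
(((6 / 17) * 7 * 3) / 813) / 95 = 42 / 437665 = 0.00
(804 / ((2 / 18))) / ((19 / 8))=57888 / 19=3046.74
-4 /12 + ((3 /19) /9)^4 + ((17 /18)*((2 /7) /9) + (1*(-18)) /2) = -229147756 /24630669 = -9.30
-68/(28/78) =-1326/7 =-189.43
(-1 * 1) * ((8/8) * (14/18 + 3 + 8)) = -106/9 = -11.78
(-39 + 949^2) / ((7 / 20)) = 18011240 / 7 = 2573034.29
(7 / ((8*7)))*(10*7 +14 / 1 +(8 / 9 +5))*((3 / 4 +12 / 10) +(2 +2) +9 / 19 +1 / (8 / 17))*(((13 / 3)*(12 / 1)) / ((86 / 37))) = 2528171113 / 1176480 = 2148.93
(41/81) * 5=2.53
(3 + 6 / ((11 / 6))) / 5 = 1.25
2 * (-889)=-1778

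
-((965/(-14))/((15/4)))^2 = -148996/441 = -337.86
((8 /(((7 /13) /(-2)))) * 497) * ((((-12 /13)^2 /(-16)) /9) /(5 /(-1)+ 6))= 1136 /13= 87.38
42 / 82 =21 / 41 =0.51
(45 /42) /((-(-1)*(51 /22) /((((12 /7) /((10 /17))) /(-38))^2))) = 1683 /619115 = 0.00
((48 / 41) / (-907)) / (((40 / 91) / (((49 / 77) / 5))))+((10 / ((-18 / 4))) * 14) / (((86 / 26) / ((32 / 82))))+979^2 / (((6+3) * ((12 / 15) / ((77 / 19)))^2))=62471013595028162411 / 22859250519600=2732854.85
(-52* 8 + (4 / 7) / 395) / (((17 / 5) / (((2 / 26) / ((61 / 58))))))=-66713688 / 7454993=-8.95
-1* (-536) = 536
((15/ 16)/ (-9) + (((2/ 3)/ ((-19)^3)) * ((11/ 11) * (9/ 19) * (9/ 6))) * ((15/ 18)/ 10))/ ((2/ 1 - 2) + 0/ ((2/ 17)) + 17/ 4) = -651641/ 26585484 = -0.02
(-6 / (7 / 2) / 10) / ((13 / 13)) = -6 / 35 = -0.17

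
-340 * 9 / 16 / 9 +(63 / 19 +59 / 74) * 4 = -13491 / 2812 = -4.80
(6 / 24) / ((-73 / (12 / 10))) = -3 / 730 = -0.00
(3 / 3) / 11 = 1 / 11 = 0.09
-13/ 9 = -1.44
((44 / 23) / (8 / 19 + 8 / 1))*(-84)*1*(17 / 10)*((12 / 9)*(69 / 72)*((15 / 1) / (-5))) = 24871 / 200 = 124.36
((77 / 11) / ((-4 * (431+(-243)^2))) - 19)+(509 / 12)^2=1780.17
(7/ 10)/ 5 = 7/ 50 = 0.14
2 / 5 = 0.40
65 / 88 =0.74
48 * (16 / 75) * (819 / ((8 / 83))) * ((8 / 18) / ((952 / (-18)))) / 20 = -36.56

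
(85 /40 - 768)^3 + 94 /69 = -15870577508299 /35328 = -449235097.04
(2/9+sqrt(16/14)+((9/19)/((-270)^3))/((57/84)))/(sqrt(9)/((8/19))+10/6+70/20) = 175445972/9704356875+48 * sqrt(14)/2065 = 0.11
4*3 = 12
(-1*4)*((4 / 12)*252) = -336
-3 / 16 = -0.19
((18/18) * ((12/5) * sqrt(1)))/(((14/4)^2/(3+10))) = 624/245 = 2.55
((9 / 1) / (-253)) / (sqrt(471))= -3 * sqrt(471) / 39721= -0.00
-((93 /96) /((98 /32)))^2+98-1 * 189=-874925 /9604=-91.10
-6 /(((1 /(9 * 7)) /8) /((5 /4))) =-3780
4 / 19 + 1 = 23 / 19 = 1.21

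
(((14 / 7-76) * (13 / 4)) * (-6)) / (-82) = -1443 / 82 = -17.60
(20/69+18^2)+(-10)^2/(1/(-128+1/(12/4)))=-858524/69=-12442.38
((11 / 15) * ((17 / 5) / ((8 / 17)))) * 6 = 3179 / 100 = 31.79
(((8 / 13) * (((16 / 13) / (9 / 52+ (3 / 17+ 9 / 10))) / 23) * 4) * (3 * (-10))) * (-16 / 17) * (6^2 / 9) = 6553600 / 550459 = 11.91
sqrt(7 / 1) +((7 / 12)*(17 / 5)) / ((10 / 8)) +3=sqrt(7) +344 / 75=7.23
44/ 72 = 11/ 18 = 0.61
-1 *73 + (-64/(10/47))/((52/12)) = -9257/65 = -142.42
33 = 33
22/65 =0.34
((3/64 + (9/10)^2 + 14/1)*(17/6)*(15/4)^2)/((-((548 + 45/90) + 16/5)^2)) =-10102675/5194630656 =-0.00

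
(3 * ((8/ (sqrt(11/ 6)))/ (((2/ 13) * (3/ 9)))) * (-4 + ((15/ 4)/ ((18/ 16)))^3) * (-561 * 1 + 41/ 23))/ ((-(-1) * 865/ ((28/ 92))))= -4176137056 * sqrt(66)/ 15100305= -2246.78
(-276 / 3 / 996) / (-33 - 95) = 23 / 31872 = 0.00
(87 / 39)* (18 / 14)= 2.87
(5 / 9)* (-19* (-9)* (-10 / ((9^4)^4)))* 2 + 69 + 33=189008059262885882 / 1853020188851841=102.00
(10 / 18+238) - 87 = 1364 / 9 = 151.56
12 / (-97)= -12 / 97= -0.12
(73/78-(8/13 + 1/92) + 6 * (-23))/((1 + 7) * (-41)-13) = 494033/1223508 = 0.40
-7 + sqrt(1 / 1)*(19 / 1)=12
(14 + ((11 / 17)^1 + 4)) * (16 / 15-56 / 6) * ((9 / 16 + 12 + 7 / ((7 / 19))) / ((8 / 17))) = -992527 / 96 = -10338.82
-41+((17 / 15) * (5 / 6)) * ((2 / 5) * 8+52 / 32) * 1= -26239 / 720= -36.44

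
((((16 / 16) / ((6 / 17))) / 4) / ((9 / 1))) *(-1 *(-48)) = 34 / 9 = 3.78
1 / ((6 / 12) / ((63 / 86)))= 63 / 43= 1.47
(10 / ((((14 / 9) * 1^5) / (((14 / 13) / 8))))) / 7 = 45 / 364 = 0.12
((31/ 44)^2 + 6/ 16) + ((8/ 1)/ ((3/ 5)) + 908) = 5356165/ 5808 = 922.20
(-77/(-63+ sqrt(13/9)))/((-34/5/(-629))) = 42735 * sqrt(13)/71416+ 8076915/71416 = 115.25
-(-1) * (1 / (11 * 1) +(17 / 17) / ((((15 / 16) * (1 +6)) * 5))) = 701 / 5775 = 0.12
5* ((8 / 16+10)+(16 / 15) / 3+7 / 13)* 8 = 53324 / 117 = 455.76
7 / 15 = 0.47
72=72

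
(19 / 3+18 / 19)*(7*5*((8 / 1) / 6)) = 58100 / 171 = 339.77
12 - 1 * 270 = -258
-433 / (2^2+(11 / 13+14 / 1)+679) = -5629 / 9072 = -0.62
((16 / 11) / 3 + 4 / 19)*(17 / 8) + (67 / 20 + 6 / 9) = 68899 / 12540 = 5.49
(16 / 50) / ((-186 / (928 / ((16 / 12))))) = -928 / 775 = -1.20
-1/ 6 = -0.17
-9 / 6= -3 / 2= -1.50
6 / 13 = 0.46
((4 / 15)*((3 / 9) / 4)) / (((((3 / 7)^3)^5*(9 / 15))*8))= 4747561509943 / 3099363912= 1531.79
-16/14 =-8/7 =-1.14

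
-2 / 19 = -0.11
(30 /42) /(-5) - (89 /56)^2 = -8369 /3136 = -2.67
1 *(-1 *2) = -2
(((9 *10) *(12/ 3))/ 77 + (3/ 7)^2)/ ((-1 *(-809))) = 2619/ 436051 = 0.01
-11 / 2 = -5.50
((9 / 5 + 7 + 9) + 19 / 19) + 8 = 134 / 5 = 26.80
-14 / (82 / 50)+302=12032 / 41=293.46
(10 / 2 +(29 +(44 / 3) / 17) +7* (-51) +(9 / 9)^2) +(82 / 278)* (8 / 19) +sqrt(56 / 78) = -320.17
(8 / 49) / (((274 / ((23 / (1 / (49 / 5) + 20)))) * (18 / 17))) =782 / 1214505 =0.00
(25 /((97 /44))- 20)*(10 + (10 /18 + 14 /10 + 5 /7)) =-31928 /291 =-109.72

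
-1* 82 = -82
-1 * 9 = -9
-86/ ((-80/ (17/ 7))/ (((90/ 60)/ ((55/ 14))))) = 2193/ 2200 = 1.00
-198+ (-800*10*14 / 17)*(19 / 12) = -542098 / 51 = -10629.37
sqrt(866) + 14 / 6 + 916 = sqrt(866) + 2755 / 3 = 947.76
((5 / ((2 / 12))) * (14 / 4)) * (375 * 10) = 393750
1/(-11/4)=-0.36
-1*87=-87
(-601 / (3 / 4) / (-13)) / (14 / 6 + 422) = 2404 / 16549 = 0.15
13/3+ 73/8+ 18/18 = 347/24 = 14.46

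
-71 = -71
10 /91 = 0.11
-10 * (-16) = 160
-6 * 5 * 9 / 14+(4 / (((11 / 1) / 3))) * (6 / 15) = -7257 / 385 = -18.85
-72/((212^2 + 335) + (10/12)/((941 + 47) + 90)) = -465696/292864577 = -0.00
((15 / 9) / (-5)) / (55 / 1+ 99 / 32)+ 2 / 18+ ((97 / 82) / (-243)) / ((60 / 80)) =5494277 / 55563651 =0.10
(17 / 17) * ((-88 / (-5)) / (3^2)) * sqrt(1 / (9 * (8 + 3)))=8 * sqrt(11) / 135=0.20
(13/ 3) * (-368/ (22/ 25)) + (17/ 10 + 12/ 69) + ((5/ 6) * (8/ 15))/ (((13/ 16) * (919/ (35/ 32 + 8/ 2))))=-492446522677/ 272033190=-1810.24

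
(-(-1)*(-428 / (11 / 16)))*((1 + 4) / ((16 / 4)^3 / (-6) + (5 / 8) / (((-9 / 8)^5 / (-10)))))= 63182430 / 146113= 432.42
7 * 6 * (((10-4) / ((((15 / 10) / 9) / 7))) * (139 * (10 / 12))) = 1225980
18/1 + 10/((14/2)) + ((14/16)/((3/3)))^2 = 9047/448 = 20.19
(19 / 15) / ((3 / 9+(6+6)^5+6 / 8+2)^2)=48 / 2346400371695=0.00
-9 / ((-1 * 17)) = 9 / 17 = 0.53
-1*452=-452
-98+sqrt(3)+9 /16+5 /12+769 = sqrt(3)+32255 /48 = 673.71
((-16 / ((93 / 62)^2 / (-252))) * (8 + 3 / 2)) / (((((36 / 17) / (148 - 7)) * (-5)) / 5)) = -3400544 / 3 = -1133514.67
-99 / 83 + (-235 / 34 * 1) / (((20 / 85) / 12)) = -58713 / 166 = -353.69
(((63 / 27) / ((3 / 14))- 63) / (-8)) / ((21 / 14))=469 / 108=4.34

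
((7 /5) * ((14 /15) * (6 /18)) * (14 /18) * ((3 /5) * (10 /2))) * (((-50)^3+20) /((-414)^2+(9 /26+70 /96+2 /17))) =-20210899072 /27272721345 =-0.74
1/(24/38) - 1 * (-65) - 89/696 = 46253/696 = 66.46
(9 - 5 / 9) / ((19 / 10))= 40 / 9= 4.44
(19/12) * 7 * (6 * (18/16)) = 1197/16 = 74.81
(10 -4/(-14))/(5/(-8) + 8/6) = 1728/119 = 14.52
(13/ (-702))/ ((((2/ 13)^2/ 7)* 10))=-1183/ 2160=-0.55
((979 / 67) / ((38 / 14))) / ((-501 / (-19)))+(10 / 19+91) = 58503220 / 637773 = 91.73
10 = 10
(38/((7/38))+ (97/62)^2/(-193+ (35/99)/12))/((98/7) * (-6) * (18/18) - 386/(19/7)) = -0.91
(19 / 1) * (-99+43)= -1064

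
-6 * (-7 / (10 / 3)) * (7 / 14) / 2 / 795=21 / 5300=0.00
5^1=5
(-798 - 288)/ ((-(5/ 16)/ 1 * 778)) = 8688/ 1945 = 4.47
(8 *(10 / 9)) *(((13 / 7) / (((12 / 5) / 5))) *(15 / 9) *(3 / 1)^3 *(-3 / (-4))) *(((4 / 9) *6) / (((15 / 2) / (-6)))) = -52000 / 21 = -2476.19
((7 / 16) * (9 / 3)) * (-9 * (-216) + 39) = 41643 / 16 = 2602.69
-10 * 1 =-10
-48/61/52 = -12/793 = -0.02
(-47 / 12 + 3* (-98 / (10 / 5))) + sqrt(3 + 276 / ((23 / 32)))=-1811 / 12 + 3* sqrt(43)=-131.24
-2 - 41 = -43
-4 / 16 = -1 / 4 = -0.25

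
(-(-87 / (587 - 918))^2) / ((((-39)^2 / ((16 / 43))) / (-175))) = 2354800 / 796179787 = 0.00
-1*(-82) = 82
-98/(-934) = 49/467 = 0.10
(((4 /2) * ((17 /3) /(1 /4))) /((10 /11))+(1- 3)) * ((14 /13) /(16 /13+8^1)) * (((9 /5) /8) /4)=2513 /8000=0.31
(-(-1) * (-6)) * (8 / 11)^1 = -48 / 11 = -4.36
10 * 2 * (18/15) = 24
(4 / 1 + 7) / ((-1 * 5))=-11 / 5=-2.20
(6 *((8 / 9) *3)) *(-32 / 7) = -512 / 7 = -73.14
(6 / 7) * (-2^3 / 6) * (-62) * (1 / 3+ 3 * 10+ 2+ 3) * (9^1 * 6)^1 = 946368 / 7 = 135195.43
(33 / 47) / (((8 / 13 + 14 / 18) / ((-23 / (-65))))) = 6831 / 38305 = 0.18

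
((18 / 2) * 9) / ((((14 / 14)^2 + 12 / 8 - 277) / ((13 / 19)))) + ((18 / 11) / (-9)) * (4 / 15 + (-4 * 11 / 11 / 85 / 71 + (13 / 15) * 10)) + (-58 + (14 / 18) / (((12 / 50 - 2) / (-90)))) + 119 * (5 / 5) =4152535049 / 41967390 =98.95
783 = 783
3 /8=0.38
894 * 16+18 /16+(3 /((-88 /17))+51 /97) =15263511 /1067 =14305.07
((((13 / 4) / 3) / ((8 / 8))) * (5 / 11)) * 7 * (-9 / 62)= -1365 / 2728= -0.50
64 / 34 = 32 / 17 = 1.88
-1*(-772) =772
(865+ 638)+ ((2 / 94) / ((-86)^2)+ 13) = 1516.00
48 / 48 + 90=91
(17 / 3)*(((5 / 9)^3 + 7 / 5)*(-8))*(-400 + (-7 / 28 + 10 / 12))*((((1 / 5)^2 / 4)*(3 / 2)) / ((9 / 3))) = 116680792 / 820125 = 142.27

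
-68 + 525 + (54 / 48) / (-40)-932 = -475.03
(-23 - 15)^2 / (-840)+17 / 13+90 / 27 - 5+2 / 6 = -4763 / 2730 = -1.74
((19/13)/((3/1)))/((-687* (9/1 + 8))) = -19/455481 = -0.00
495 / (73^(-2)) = 2637855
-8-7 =-15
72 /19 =3.79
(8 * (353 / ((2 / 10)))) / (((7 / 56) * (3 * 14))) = 56480 / 21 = 2689.52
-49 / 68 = -0.72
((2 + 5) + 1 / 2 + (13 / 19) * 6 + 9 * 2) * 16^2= 144000 / 19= 7578.95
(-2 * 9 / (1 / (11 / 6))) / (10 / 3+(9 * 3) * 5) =-99 / 415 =-0.24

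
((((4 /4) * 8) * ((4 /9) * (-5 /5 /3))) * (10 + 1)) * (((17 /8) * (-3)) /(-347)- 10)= 1219196 /9369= 130.13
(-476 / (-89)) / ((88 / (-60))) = -3570 / 979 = -3.65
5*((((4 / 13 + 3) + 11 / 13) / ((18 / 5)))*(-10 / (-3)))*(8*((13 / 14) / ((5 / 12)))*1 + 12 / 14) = 32700 / 91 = 359.34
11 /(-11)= -1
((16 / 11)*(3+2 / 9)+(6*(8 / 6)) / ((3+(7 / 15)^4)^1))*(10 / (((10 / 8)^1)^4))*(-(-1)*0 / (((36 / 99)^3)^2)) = 0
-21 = -21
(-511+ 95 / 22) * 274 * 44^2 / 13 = -268776464 / 13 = -20675112.62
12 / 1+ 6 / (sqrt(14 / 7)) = 3 * sqrt(2)+ 12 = 16.24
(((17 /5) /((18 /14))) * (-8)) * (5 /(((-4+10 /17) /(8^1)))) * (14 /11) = 906304 /2871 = 315.68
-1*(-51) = 51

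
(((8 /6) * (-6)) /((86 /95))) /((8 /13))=-1235 /86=-14.36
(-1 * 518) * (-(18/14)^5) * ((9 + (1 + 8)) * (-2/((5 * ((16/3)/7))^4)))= -1592728677/5120000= -311.08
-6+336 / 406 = -150 / 29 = -5.17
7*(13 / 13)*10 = 70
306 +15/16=306.94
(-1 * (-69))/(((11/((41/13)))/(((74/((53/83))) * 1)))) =17375718/7579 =2292.61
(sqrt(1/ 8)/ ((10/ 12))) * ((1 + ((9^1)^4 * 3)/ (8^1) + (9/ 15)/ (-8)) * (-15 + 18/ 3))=-664551 * sqrt(2)/ 100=-9398.17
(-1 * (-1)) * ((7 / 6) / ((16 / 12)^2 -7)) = -21 / 94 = -0.22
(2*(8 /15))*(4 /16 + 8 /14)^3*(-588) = -12167 /35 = -347.63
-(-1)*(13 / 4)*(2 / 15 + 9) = 1781 / 60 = 29.68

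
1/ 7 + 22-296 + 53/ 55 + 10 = -101214/ 385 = -262.89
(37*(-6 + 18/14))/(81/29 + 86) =-35409/18025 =-1.96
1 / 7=0.14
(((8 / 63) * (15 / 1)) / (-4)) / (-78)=5 / 819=0.01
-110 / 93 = -1.18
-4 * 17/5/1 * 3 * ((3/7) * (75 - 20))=-6732/7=-961.71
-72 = -72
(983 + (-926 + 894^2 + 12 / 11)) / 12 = 2930745 / 44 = 66607.84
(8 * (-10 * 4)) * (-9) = 2880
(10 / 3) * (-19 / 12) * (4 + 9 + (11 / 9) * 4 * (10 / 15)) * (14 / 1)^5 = -11214974960 / 243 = -46152160.33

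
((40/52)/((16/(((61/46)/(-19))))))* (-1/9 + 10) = -27145/818064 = -0.03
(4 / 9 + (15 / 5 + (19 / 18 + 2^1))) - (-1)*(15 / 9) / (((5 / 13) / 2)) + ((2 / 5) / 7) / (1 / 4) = 15.40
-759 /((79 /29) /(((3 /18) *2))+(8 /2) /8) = -87.52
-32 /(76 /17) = -136 /19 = -7.16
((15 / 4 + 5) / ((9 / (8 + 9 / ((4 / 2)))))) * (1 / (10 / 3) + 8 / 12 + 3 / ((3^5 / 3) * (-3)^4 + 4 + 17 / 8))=266751275 / 22695984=11.75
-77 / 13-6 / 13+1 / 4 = -319 / 52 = -6.13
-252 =-252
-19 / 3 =-6.33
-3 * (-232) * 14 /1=9744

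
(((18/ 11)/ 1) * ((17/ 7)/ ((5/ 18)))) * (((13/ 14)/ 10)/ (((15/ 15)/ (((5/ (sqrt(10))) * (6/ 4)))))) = 53703 * sqrt(10)/ 53900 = 3.15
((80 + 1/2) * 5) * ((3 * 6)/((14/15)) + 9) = 11385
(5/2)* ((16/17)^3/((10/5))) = 5120/4913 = 1.04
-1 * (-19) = 19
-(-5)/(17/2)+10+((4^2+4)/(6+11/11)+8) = 2552/119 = 21.45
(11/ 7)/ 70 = 11/ 490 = 0.02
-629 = -629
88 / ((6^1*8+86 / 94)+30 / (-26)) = 26884 / 14591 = 1.84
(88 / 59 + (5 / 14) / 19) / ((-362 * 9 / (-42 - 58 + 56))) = 86911 / 4260921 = 0.02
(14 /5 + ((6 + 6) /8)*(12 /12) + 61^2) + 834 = 45593 /10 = 4559.30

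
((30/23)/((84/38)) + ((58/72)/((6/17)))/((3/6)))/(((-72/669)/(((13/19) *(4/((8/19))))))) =-259846067/834624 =-311.33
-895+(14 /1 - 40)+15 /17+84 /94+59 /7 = -910.80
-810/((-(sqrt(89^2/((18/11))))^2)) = 14580/87131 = 0.17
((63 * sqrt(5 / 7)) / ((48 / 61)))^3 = 214497045 * sqrt(35) / 4096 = 309809.97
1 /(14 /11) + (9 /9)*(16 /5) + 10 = 979 /70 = 13.99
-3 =-3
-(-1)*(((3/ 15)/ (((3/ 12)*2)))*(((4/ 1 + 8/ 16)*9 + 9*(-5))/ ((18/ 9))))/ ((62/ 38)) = -171/ 310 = -0.55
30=30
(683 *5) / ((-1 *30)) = -683 / 6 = -113.83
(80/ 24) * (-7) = -70/ 3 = -23.33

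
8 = 8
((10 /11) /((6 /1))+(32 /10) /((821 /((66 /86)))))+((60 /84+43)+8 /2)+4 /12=1965439978 /40774965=48.20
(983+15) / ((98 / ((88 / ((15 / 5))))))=43912 / 147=298.72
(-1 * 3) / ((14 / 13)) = -39 / 14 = -2.79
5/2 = 2.50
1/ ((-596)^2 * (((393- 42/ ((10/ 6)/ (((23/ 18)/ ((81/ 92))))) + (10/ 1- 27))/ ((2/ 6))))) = 0.00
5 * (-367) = -1835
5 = 5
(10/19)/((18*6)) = 0.00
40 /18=20 /9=2.22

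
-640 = -640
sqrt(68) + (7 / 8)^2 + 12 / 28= 535 / 448 + 2*sqrt(17)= 9.44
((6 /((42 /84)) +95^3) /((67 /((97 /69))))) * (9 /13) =249499617 /20033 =12454.43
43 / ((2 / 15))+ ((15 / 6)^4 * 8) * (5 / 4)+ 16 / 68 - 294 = 57033 / 136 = 419.36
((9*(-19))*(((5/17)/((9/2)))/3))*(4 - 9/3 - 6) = 950/51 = 18.63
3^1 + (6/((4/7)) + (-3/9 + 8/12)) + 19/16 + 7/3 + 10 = 1313/48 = 27.35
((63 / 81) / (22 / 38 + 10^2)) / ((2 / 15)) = 95 / 1638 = 0.06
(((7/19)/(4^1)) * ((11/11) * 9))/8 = 63/608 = 0.10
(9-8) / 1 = 1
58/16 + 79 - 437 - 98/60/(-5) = -354.05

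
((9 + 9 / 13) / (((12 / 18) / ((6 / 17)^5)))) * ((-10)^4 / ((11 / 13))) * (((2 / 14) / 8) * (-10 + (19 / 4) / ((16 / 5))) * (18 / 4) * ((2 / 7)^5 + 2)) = -338370514509375 / 262498902589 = -1289.04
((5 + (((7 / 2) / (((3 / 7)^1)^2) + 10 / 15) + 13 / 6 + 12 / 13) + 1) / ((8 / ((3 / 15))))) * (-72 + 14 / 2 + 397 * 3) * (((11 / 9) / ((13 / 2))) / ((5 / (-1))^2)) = 20876603 / 3422250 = 6.10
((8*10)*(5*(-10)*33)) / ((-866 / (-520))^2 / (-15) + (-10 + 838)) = -12168000000 / 76309501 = -159.46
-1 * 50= -50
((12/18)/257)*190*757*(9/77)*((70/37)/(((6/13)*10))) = 1869790/104599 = 17.88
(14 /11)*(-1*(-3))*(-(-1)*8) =336 /11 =30.55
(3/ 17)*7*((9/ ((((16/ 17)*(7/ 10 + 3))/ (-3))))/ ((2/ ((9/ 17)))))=-2.54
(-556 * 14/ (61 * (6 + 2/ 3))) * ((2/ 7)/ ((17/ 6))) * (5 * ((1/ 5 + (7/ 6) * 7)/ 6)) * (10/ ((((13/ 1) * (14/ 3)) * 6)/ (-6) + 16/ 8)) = 2.29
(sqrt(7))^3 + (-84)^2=7 * sqrt(7) + 7056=7074.52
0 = 0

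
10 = 10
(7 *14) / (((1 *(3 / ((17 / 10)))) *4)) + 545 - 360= 11933 / 60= 198.88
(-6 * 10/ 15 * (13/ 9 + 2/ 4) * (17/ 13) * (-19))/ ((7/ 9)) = 3230/ 13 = 248.46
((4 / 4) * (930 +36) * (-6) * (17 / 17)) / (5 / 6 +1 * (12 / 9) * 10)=-34776 / 85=-409.13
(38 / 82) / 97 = 19 / 3977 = 0.00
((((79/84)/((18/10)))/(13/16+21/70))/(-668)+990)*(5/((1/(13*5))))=903829535375/2809107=321749.77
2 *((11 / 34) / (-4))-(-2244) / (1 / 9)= 20195.84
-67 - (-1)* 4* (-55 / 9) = -823 / 9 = -91.44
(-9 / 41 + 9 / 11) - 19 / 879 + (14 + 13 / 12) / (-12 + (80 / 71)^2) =-71073488155 / 85774549872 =-0.83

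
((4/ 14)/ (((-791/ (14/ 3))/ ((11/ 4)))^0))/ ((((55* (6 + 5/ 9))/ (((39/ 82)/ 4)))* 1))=351/ 3725260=0.00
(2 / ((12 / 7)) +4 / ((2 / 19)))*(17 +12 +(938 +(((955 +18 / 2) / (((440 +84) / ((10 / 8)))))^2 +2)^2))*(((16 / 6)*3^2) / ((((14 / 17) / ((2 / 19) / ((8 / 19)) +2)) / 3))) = 8295762731734990665 / 1055487716864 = 7859648.77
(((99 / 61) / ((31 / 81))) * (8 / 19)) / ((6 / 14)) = 149688 / 35929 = 4.17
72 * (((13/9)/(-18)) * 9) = -52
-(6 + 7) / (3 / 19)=-247 / 3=-82.33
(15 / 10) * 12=18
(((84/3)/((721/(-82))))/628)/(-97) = 82/1568587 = 0.00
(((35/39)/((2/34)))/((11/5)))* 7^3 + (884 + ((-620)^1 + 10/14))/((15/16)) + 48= 40675259/15015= 2708.97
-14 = -14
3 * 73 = 219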